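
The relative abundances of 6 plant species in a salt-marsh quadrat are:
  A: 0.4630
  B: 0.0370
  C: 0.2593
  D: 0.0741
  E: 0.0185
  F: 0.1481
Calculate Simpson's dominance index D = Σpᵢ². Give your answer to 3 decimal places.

D = 0.463² + 0.037² + 0.2593² + 0.0741² + 0.0185² + 0.1481² = 0.21437 + 0.00137 + 0.06724 + 0.00549 + 0.00034 + 0.02193 = 0.31074 (working shown to 5 dp, full precision carried).
To 3 decimal places, D = 0.311.

0.311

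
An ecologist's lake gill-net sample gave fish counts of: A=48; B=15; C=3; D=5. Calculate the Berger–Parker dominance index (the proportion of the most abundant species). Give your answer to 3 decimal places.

0.676

Total N = 48+15+3+5 = 71, so the proportions are 0.67606, 0.21127, 0.04225, 0.07042 (working shown to 5 dp, full precision carried).
The largest proportion is 0.67606, i.e. d = 0.676 to 3 decimal places.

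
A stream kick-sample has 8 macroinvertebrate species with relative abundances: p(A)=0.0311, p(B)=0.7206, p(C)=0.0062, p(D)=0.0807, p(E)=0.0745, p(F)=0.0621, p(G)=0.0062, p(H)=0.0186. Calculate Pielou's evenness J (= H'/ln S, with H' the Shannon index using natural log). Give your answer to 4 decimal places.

0.5051

H' = −Σ pᵢ ln pᵢ = −((-0.107934) + (-0.236120) + (-0.031516) + (-0.203123) + (-0.193473) + (-0.172576) + (-0.031516) + (-0.074113)) = 1.050372 (working shown to 6 dp, full precision carried).
With S = 8 species, ln S = 2.079442, so J = 1.050372/2.079442 = 0.505122, i.e. 0.5051 to 4 decimal places.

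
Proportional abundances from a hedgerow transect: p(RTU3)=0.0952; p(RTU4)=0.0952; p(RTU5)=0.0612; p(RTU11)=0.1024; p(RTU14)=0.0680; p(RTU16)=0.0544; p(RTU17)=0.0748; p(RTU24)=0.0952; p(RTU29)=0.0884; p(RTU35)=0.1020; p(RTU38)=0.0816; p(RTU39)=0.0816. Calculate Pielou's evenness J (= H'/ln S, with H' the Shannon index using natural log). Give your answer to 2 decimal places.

0.99

H' = −Σ pᵢ ln pᵢ = −((-0.2239) + (-0.2239) + (-0.1710) + (-0.2334) + (-0.1828) + (-0.1584) + (-0.1940) + (-0.2239) + (-0.2144) + (-0.2328) + (-0.2045) + (-0.2045)) = 2.4674 (working shown to 4 dp, full precision carried).
With S = 12 species, ln S = 2.4849, so J = 2.4674/2.4849 = 0.9929, i.e. 0.99 to 2 decimal places.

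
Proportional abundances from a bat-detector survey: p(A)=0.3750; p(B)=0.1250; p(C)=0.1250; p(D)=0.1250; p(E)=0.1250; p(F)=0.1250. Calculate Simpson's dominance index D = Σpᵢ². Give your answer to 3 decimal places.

0.219

D = 0.375² + 0.125² + 0.125² + 0.125² + 0.125² + 0.125² = 0.14062 + 0.01562 + 0.01562 + 0.01562 + 0.01562 + 0.01562 = 0.21875 (working shown to 5 dp, full precision carried).
To 3 decimal places, D = 0.219.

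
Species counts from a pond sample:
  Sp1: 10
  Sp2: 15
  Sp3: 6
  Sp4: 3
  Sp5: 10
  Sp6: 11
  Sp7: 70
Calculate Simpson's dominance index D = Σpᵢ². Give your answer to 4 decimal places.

0.3514

Total N = 10+15+6+3+10+11+70 = 125, so the proportions are 0.08, 0.12, 0.048, 0.024, 0.08, 0.088, 0.56 (working shown to 6 dp, full precision carried).
D = 0.08² + 0.12² + 0.048² + 0.024² + 0.08² + 0.088² + 0.56² = 0.006400 + 0.014400 + 0.002304 + 0.000576 + 0.006400 + 0.007744 + 0.313600 = 0.351424.
To 4 decimal places, D = 0.3514.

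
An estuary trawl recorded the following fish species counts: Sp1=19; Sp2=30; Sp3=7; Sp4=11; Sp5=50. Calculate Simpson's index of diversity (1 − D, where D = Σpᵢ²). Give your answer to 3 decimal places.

0.713

Total N = 19+30+7+11+50 = 117, so the proportions are 0.16239, 0.25641, 0.05983, 0.09402, 0.42735 (working shown to 5 dp, full precision carried).
D = 0.16239² + 0.25641² + 0.05983² + 0.09402² + 0.42735² = 0.02637 + 0.06575 + 0.00358 + 0.00884 + 0.18263 = 0.28716.
So 1 − D = 0.71284, i.e. 0.713 to 3 decimal places.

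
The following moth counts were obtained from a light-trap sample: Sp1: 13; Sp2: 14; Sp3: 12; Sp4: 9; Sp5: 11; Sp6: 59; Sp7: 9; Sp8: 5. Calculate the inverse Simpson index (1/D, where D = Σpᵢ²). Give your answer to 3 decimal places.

4.054

Total N = 13+14+12+9+11+59+9+5 = 132, so the proportions are 0.0984848, 0.1060606, 0.0909091, 0.0681818, 0.0833333, 0.4469697, 0.0681818, 0.0378788 (working shown to 7 dp, full precision carried).
D = 0.0984848² + 0.1060606² + 0.0909091² + 0.0681818² + 0.0833333² + 0.4469697² + 0.0681818² + 0.0378788² = 0.0096993 + 0.0112489 + 0.0082645 + 0.0046488 + 0.0069444 + 0.1997819 + 0.0046488 + 0.0014348 = 0.2466713.
So 1/D = 4.05398, i.e. 4.054 to 3 decimal places.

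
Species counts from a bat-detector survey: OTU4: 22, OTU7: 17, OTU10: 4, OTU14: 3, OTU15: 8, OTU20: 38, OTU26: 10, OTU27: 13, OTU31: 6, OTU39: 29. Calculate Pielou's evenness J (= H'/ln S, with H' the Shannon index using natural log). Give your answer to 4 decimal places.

Total N = 22+17+4+3+8+38+10+13+6+29 = 150, so the proportions are 0.146667, 0.113333, 0.026667, 0.02, 0.053333, 0.253333, 0.066667, 0.086667, 0.04, 0.193333 (working shown to 6 dp, full precision carried).
H' = −Σ pᵢ ln pᵢ = −((-0.281540) + (-0.246774) + (-0.096649) + (-0.078240) + (-0.156330) + (-0.347839) + (-0.180537) + (-0.211959) + (-0.128755) + (-0.317712)) = 2.046337.
With S = 10 species, ln S = 2.302585, so J = 2.046337/2.302585 = 0.888713, i.e. 0.8887 to 4 decimal places.

0.8887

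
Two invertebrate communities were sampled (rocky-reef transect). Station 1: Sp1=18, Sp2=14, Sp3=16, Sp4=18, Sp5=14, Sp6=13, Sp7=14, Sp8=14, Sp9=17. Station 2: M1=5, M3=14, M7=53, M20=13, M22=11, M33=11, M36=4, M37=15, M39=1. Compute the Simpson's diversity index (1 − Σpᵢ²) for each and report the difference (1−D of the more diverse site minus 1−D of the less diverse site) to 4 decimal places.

0.1157

Station 1: N=138, proportions 0.130435, 0.101449, 0.115942, 0.130435, 0.101449, 0.094203, 0.101449, 0.101449, 0.123188, giving 1−D = 0.887314 (working shown to 6 dp, full precision carried).
Station 2: N=127, proportions 0.03937, 0.110236, 0.417323, 0.102362, 0.086614, 0.086614, 0.031496, 0.11811, 0.007874, giving 1−D = 0.771654.
Difference = |0.887314 − 0.771654| = 0.115660, i.e. 0.1157 to 4 decimal places.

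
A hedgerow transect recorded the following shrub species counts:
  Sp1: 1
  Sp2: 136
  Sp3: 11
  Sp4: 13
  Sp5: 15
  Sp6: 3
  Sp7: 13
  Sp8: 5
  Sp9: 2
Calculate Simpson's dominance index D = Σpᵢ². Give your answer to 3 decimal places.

0.485

Total N = 1+136+11+13+15+3+13+5+2 = 199, so the proportions are 0.00503, 0.68342, 0.05528, 0.06533, 0.07538, 0.01508, 0.06533, 0.02513, 0.01005 (working shown to 5 dp, full precision carried).
D = 0.00503² + 0.68342² + 0.05528² + 0.06533² + 0.07538² + 0.01508² + 0.06533² + 0.02513² + 0.01005² = 0.00003 + 0.46706 + 0.00306 + 0.00427 + 0.00568 + 0.00023 + 0.00427 + 0.00063 + 0.00010 = 0.48532.
To 3 decimal places, D = 0.485.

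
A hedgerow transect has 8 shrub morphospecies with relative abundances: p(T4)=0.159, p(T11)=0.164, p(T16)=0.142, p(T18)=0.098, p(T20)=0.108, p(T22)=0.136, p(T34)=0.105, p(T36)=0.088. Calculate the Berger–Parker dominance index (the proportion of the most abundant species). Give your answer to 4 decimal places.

The largest proportion is 0.164, i.e. d = 0.1640 to 4 decimal places.

0.1640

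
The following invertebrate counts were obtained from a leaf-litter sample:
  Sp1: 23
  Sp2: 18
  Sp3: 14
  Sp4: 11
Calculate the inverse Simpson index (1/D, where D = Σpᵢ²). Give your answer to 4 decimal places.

3.7231

Total N = 23+18+14+11 = 66, so the proportions are 0.34848485, 0.27272727, 0.21212121, 0.16666667 (working shown to 8 dp, full precision carried).
D = 0.34848485² + 0.27272727² + 0.21212121² + 0.16666667² = 0.12144169 + 0.07438017 + 0.04499541 + 0.02777778 = 0.26859504.
So 1/D = 3.723077, i.e. 3.7231 to 4 decimal places.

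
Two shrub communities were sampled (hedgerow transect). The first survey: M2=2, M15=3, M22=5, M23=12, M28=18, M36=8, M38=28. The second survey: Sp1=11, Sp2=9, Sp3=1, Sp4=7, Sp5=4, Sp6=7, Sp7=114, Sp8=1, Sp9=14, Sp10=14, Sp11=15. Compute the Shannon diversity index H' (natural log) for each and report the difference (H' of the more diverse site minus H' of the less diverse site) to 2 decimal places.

0.08

The first survey: N=76, proportions 0.0263, 0.0395, 0.0658, 0.1579, 0.2368, 0.1053, 0.3684, giving H' = 1.6398 (working shown to 4 dp, full precision carried).
The second survey: N=197, proportions 0.0558, 0.0457, 0.0051, 0.0355, 0.0203, 0.0355, 0.5787, 0.0051, 0.0711, 0.0711, 0.0761, giving H' = 1.5605.
Difference = |1.6398 − 1.5605| = 0.0793, i.e. 0.08 to 2 decimal places.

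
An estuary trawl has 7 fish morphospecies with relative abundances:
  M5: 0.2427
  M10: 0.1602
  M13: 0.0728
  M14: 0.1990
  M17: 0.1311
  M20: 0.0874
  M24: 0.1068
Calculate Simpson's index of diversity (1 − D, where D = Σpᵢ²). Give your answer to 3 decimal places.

D = 0.2427² + 0.1602² + 0.0728² + 0.199² + 0.1311² + 0.0874² + 0.1068² = 0.05890 + 0.02566 + 0.00530 + 0.03960 + 0.01719 + 0.00764 + 0.01141 = 0.16570 (working shown to 5 dp, full precision carried).
So 1 − D = 0.83430, i.e. 0.834 to 3 decimal places.

0.834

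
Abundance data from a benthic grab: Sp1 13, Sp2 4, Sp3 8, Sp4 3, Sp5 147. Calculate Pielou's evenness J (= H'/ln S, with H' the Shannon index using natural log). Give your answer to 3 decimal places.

Total N = 13+4+8+3+147 = 175, so the proportions are 0.07429, 0.02286, 0.04571, 0.01714, 0.84 (working shown to 5 dp, full precision carried).
H' = −Σ pᵢ ln pᵢ = −((-0.19313) + (-0.08637) + (-0.14104) + (-0.06971) + (-0.14646)) = 0.63670.
With S = 5 species, ln S = 1.60944, so J = 0.63670/1.60944 = 0.39561, i.e. 0.396 to 3 decimal places.

0.396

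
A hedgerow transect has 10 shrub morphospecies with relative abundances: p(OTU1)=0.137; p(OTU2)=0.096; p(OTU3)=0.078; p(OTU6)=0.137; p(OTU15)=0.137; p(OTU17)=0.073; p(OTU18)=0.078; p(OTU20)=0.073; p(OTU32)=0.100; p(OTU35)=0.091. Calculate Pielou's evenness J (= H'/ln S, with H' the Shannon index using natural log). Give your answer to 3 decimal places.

0.986

H' = −Σ pᵢ ln pᵢ = −((-0.27233) + (-0.22497) + (-0.19898) + (-0.27233) + (-0.27233) + (-0.19106) + (-0.19898) + (-0.19106) + (-0.23026) + (-0.21812)) = 2.27041 (working shown to 5 dp, full precision carried).
With S = 10 species, ln S = 2.30259, so J = 2.27041/2.30259 = 0.98603, i.e. 0.986 to 3 decimal places.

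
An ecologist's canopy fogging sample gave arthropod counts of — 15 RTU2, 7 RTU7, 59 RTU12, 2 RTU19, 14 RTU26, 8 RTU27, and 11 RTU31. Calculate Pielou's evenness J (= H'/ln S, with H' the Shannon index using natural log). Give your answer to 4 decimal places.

Total N = 15+7+59+2+14+8+11 = 116, so the proportions are 0.12931, 0.060345, 0.508621, 0.017241, 0.12069, 0.068966, 0.094828 (working shown to 6 dp, full precision carried).
H' = −Σ pᵢ ln pᵢ = −((-0.264509) + (-0.169429) + (-0.343854) + (-0.070008) + (-0.255202) + (-0.184424) + (-0.223385)) = 1.510812.
With S = 7 species, ln S = 1.945910, so J = 1.510812/1.945910 = 0.776404, i.e. 0.7764 to 4 decimal places.

0.7764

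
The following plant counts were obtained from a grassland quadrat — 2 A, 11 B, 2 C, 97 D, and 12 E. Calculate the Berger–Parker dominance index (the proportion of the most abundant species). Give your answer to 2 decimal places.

Total N = 2+11+2+97+12 = 124, so the proportions are 0.0161, 0.0887, 0.0161, 0.7823, 0.0968 (working shown to 4 dp, full precision carried).
The largest proportion is 0.7823, i.e. d = 0.78 to 2 decimal places.

0.78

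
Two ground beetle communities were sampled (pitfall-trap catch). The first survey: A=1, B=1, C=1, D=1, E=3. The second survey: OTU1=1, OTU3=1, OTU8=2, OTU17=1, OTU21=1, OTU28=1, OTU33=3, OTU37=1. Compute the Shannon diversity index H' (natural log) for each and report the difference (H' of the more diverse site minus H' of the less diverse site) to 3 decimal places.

0.497

The first survey: N=7, proportions 0.14286, 0.14286, 0.14286, 0.14286, 0.42857, giving H' = 1.47508 (working shown to 5 dp, full precision carried).
The second survey: N=11, proportions 0.09091, 0.09091, 0.18182, 0.09091, 0.09091, 0.09091, 0.27273, 0.09091, giving H' = 1.97225.
Difference = |1.47508 − 1.97225| = 0.49717, i.e. 0.497 to 3 decimal places.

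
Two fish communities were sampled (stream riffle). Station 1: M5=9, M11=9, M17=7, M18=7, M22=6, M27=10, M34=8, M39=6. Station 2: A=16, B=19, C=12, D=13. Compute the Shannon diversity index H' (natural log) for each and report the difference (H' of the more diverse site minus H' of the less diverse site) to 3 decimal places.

0.693

Station 1: N=62, proportions 0.14516, 0.14516, 0.1129, 0.1129, 0.09677, 0.16129, 0.12903, 0.09677, giving H' = 2.06334 (working shown to 5 dp, full precision carried).
Station 2: N=60, proportions 0.26667, 0.31667, 0.2, 0.21667, giving H' = 1.36986.
Difference = |2.06334 − 1.36986| = 0.69348, i.e. 0.693 to 3 decimal places.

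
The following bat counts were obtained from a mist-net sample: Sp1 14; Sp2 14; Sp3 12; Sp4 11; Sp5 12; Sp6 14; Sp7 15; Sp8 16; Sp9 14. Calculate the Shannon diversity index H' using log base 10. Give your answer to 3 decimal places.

0.952

Total N = 14+14+12+11+12+14+15+16+14 = 122, so the proportions are 0.11475, 0.11475, 0.09836, 0.09016, 0.09836, 0.11475, 0.12295, 0.13115, 0.11475 (working shown to 5 dp, full precision carried).
Each pᵢ log₁₀ pᵢ term: 0.11475×(-0.94023)=-0.10790, 0.11475×(-0.94023)=-0.10790, 0.09836×(-1.00718)=-0.09907, 0.09016×(-1.04497)=-0.09422, 0.09836×(-1.00718)=-0.09907, 0.11475×(-0.94023)=-0.10790, 0.12295×(-0.91027)=-0.11192, 0.13115×(-0.88224)=-0.11570, 0.11475×(-0.94023)=-0.10790.
Sum = -0.95156, so H' = 0.952.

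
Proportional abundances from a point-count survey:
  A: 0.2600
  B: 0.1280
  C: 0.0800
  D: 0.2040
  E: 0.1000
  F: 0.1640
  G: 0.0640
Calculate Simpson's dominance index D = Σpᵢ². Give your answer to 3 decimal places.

0.173

D = 0.26² + 0.128² + 0.08² + 0.204² + 0.1² + 0.164² + 0.064² = 0.06760 + 0.01638 + 0.00640 + 0.04162 + 0.01000 + 0.02690 + 0.00410 = 0.17299 (working shown to 5 dp, full precision carried).
To 3 decimal places, D = 0.173.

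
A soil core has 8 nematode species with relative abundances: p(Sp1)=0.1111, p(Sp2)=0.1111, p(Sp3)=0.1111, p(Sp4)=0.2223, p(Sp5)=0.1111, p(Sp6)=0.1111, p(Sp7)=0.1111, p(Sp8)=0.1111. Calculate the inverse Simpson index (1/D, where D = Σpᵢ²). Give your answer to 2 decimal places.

7.36

D = 0.1111² + 0.1111² + 0.1111² + 0.2223² + 0.1111² + 0.1111² + 0.1111² + 0.1111² = 0.012343 + 0.012343 + 0.012343 + 0.049417 + 0.012343 + 0.012343 + 0.012343 + 0.012343 = 0.135820 (working shown to 6 dp, full precision carried).
So 1/D = 7.3627, i.e. 7.36 to 2 decimal places.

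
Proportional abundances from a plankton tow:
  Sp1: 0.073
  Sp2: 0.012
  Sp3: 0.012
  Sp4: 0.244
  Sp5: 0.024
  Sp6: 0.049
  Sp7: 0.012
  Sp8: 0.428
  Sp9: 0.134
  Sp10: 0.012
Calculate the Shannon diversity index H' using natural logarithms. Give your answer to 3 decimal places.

Each pᵢ ln pᵢ term (working shown to 5 dp, full precision carried): 0.073×(-2.61730)=-0.19106, 0.012×(-4.42285)=-0.05307, 0.012×(-4.42285)=-0.05307, 0.244×(-1.41059)=-0.34418, 0.024×(-3.72970)=-0.08951, 0.049×(-3.01593)=-0.14778, 0.012×(-4.42285)=-0.05307, 0.428×(-0.84863)=-0.36321, 0.134×(-2.00992)=-0.26933, 0.012×(-4.42285)=-0.05307.
Sum = -1.61738, so H' = 1.617.

1.617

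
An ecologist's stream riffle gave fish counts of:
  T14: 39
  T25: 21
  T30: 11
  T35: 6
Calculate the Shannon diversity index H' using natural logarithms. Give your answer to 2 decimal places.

1.18

Total N = 39+21+11+6 = 77, so the proportions are 0.5065, 0.2727, 0.1429, 0.0779 (working shown to 4 dp, full precision carried).
Each pᵢ ln pᵢ term: 0.5065×(-0.6802)=-0.3445, 0.2727×(-1.2993)=-0.3543, 0.1429×(-1.9459)=-0.2780, 0.0779×(-2.5520)=-0.1989.
Sum = -1.1757, so H' = 1.18.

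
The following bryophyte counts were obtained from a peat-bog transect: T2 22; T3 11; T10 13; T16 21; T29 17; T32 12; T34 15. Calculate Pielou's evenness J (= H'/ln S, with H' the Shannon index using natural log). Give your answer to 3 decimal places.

Total N = 22+11+13+21+17+12+15 = 111, so the proportions are 0.1982, 0.0991, 0.11712, 0.18919, 0.15315, 0.10811, 0.13514 (working shown to 5 dp, full precision carried).
H' = −Σ pᵢ ln pᵢ = −((-0.32078) + (-0.22908) + (-0.25117) + (-0.31500) + (-0.28736) + (-0.24050) + (-0.27047)) = 1.91436.
With S = 7 species, ln S = 1.94591, so J = 1.91436/1.94591 = 0.98379, i.e. 0.984 to 3 decimal places.

0.984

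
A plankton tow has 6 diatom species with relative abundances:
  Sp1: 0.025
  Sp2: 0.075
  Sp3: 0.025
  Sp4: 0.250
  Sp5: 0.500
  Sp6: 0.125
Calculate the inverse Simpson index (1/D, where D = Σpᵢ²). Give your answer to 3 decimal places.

2.985

D = 0.025² + 0.075² + 0.025² + 0.25² + 0.5² + 0.125² = 0.000625 + 0.005625 + 0.000625 + 0.062500 + 0.250000 + 0.015625 = 0.335000 (working shown to 6 dp, full precision carried).
So 1/D = 2.98507, i.e. 2.985 to 3 decimal places.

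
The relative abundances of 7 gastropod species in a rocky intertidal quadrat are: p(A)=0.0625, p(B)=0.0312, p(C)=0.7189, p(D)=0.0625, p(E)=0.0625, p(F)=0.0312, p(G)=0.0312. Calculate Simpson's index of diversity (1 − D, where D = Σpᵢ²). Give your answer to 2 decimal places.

0.47

D = 0.0625² + 0.0312² + 0.7189² + 0.0625² + 0.0625² + 0.0312² + 0.0312² = 0.0039 + 0.0010 + 0.5168 + 0.0039 + 0.0039 + 0.0010 + 0.0010 = 0.5315 (working shown to 4 dp, full precision carried).
So 1 − D = 0.4685, i.e. 0.47 to 2 decimal places.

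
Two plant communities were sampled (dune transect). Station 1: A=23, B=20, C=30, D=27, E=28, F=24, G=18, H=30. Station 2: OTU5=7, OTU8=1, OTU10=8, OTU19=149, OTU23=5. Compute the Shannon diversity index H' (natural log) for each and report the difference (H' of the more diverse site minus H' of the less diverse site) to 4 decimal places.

Station 1: N=200, proportions 0.115, 0.1, 0.15, 0.135, 0.14, 0.12, 0.09, 0.15, giving H' = 2.0648566 (working shown to 7 dp, full precision carried).
Station 2: N=170, proportions 0.0411765, 0.0058824, 0.0470588, 0.8764706, 0.0294118, giving H' = 0.5246685.
Difference = |2.0648566 − 0.5246685| = 1.5401881, i.e. 1.5402 to 4 decimal places.

1.5402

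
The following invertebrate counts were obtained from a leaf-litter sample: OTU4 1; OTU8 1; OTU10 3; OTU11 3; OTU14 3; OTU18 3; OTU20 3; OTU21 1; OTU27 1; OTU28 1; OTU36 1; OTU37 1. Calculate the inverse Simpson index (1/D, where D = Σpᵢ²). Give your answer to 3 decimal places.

9.308

Total N = 1+1+3+3+3+3+3+1+1+1+1+1 = 22, so the proportions are 0.0454545, 0.0454545, 0.1363636, 0.1363636, 0.1363636, 0.1363636, 0.1363636, 0.0454545, 0.0454545, 0.0454545, 0.0454545, 0.0454545 (working shown to 7 dp, full precision carried).
D = 0.0454545² + 0.0454545² + 0.1363636² + 0.1363636² + 0.1363636² + 0.1363636² + 0.1363636² + 0.0454545² + 0.0454545² + 0.0454545² + 0.0454545² + 0.0454545² = 0.0020661 + 0.0020661 + 0.0185950 + 0.0185950 + 0.0185950 + 0.0185950 + 0.0185950 + 0.0020661 + 0.0020661 + 0.0020661 + 0.0020661 + 0.0020661 = 0.1074380.
So 1/D = 9.30769, i.e. 9.308 to 3 decimal places.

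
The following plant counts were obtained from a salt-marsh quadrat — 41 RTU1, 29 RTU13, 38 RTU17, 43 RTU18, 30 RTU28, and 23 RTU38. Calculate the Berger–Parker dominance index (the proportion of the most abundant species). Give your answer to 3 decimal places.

0.211

Total N = 41+29+38+43+30+23 = 204, so the proportions are 0.20098, 0.14216, 0.18627, 0.21078, 0.14706, 0.11275 (working shown to 5 dp, full precision carried).
The largest proportion is 0.21078, i.e. d = 0.211 to 3 decimal places.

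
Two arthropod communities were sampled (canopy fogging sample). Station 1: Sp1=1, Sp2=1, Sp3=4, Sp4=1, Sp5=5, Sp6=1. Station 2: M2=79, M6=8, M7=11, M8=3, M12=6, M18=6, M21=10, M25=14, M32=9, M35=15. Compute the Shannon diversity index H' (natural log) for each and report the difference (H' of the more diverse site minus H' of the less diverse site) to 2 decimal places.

Station 1: N=13, proportions 0.0769, 0.0769, 0.3077, 0.0769, 0.3846, 0.0769, giving H' = 1.5194 (working shown to 4 dp, full precision carried).
Station 2: N=161, proportions 0.4907, 0.0497, 0.0683, 0.0186, 0.0373, 0.0373, 0.0621, 0.087, 0.0559, 0.0932, giving H' = 1.7686.
Difference = |1.5194 − 1.7686| = 0.2492, i.e. 0.25 to 2 decimal places.

0.25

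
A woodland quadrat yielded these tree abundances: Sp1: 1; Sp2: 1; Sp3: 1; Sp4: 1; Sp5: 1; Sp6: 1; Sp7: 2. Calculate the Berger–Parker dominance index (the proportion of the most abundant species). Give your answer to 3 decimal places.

0.250

Total N = 1+1+1+1+1+1+2 = 8, so the proportions are 0.125, 0.125, 0.125, 0.125, 0.125, 0.125, 0.25 (working shown to 5 dp, full precision carried).
The largest proportion is 0.25, i.e. d = 0.250 to 3 decimal places.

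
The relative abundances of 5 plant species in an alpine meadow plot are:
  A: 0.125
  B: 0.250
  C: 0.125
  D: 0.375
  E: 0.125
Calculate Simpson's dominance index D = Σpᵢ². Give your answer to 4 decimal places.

0.2500

D = 0.125² + 0.25² + 0.125² + 0.375² + 0.125² = 0.015625 + 0.062500 + 0.015625 + 0.140625 + 0.015625 = 0.250000 (working shown to 6 dp, full precision carried).
To 4 decimal places, D = 0.2500.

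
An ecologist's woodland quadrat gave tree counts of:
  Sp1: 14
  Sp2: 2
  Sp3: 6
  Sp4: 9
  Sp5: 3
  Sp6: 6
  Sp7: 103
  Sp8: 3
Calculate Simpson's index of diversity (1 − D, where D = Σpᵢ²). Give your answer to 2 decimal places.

0.48

Total N = 14+2+6+9+3+6+103+3 = 146, so the proportions are 0.0959, 0.0137, 0.0411, 0.0616, 0.0205, 0.0411, 0.7055, 0.0205 (working shown to 4 dp, full precision carried).
D = 0.0959² + 0.0137² + 0.0411² + 0.0616² + 0.0205² + 0.0411² + 0.7055² + 0.0205² = 0.0092 + 0.0002 + 0.0017 + 0.0038 + 0.0004 + 0.0017 + 0.4977 + 0.0004 = 0.5151.
So 1 − D = 0.4849, i.e. 0.48 to 2 decimal places.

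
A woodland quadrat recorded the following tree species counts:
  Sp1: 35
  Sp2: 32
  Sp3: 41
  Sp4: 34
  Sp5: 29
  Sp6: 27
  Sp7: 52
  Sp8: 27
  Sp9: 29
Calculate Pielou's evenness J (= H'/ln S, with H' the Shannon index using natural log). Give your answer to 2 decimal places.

Total N = 35+32+41+34+29+27+52+27+29 = 306, so the proportions are 0.1144, 0.1046, 0.134, 0.1111, 0.0948, 0.0882, 0.1699, 0.0882, 0.0948 (working shown to 4 dp, full precision carried).
H' = −Σ pᵢ ln pᵢ = −((-0.2480) + (-0.2361) + (-0.2693) + (-0.2441) + (-0.2233) + (-0.2142) + (-0.3012) + (-0.2142) + (-0.2233)) = 2.1738.
With S = 9 species, ln S = 2.1972, so J = 2.1738/2.1972 = 0.9893, i.e. 0.99 to 2 decimal places.

0.99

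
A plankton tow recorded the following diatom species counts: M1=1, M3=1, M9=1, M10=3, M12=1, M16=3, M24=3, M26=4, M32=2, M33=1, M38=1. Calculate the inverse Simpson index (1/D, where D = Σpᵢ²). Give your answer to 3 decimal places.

Total N = 1+1+1+3+1+3+3+4+2+1+1 = 21, so the proportions are 0.047619, 0.047619, 0.047619, 0.1428571, 0.047619, 0.1428571, 0.1428571, 0.1904762, 0.0952381, 0.047619, 0.047619 (working shown to 7 dp, full precision carried).
D = 0.047619² + 0.047619² + 0.047619² + 0.1428571² + 0.047619² + 0.1428571² + 0.1428571² + 0.1904762² + 0.0952381² + 0.047619² + 0.047619² = 0.0022676 + 0.0022676 + 0.0022676 + 0.0204082 + 0.0022676 + 0.0204082 + 0.0204082 + 0.0362812 + 0.0090703 + 0.0022676 + 0.0022676 = 0.1201814.
So 1/D = 8.32075, i.e. 8.321 to 3 decimal places.

8.321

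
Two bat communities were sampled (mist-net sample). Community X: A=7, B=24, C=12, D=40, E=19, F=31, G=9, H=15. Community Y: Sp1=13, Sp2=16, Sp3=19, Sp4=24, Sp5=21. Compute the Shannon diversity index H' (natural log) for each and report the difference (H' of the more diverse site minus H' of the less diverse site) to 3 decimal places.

Community X: N=157, proportions 0.04459, 0.15287, 0.07643, 0.25478, 0.12102, 0.19745, 0.05732, 0.09554, giving H' = 1.93483 (working shown to 5 dp, full precision carried).
Community Y: N=93, proportions 0.13978, 0.17204, 0.2043, 0.25806, 0.22581, giving H' = 1.58789.
Difference = |1.93483 − 1.58789| = 0.34694, i.e. 0.347 to 3 decimal places.

0.347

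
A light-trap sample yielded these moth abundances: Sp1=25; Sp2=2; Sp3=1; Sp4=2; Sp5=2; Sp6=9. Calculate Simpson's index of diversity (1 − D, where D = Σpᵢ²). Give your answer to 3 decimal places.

Total N = 25+2+1+2+2+9 = 41, so the proportions are 0.60976, 0.04878, 0.02439, 0.04878, 0.04878, 0.21951 (working shown to 5 dp, full precision carried).
D = 0.60976² + 0.04878² + 0.02439² + 0.04878² + 0.04878² + 0.21951² = 0.37180 + 0.00238 + 0.00059 + 0.00238 + 0.00238 + 0.04819 = 0.42772.
So 1 − D = 0.57228, i.e. 0.572 to 3 decimal places.

0.572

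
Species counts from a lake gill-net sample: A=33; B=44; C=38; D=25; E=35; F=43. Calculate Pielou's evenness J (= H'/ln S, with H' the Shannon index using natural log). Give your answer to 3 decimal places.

0.991

Total N = 33+44+38+25+35+43 = 218, so the proportions are 0.15138, 0.20183, 0.17431, 0.11468, 0.16055, 0.19725 (working shown to 5 dp, full precision carried).
H' = −Σ pᵢ ln pᵢ = −((-0.28580) + (-0.32300) + (-0.30451) + (-0.24835) + (-0.29367) + (-0.32019)) = 1.77551.
With S = 6 species, ln S = 1.79176, so J = 1.77551/1.79176 = 0.99093, i.e. 0.991 to 3 decimal places.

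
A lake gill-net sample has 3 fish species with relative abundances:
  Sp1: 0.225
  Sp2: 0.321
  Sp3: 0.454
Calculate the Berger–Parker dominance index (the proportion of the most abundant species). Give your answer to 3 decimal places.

The largest proportion is 0.454, i.e. d = 0.454 to 3 decimal places.

0.454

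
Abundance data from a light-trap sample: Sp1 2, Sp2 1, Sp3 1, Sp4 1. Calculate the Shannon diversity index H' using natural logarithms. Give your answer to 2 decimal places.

1.33

Total N = 2+1+1+1 = 5, so the proportions are 0.4, 0.2, 0.2, 0.2 (working shown to 4 dp, full precision carried).
Each pᵢ ln pᵢ term: 0.4×(-0.9163)=-0.3665, 0.2×(-1.6094)=-0.3219, 0.2×(-1.6094)=-0.3219, 0.2×(-1.6094)=-0.3219.
Sum = -1.3322, so H' = 1.33.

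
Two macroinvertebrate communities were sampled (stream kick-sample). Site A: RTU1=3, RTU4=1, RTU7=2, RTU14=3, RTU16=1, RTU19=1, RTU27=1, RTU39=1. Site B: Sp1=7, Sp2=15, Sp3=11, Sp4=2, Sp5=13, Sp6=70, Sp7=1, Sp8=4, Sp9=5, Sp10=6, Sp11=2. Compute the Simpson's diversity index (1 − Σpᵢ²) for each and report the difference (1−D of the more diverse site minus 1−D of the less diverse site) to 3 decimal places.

0.140

Site A: N=13, proportions 0.23077, 0.07692, 0.15385, 0.23077, 0.07692, 0.07692, 0.07692, 0.07692, giving 1−D = 0.84024 (working shown to 5 dp, full precision carried).
Site B: N=136, proportions 0.05147, 0.11029, 0.08088, 0.01471, 0.09559, 0.51471, 0.00735, 0.02941, 0.03676, 0.04412, 0.01471, giving 1−D = 0.69994.
Difference = |0.84024 − 0.69994| = 0.14030, i.e. 0.140 to 3 decimal places.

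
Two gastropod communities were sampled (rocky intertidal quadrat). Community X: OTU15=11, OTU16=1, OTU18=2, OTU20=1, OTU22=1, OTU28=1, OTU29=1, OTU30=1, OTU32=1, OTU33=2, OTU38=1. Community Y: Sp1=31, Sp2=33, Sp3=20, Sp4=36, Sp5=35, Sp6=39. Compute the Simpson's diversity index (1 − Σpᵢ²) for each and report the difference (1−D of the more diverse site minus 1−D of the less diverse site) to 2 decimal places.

0.09

Community X: N=23, proportions 0.4783, 0.0435, 0.087, 0.0435, 0.0435, 0.0435, 0.0435, 0.0435, 0.0435, 0.087, 0.0435, giving 1−D = 0.7410 (working shown to 4 dp, full precision carried).
Community Y: N=194, proportions 0.1598, 0.1701, 0.1031, 0.1856, 0.1804, 0.201, giving 1−D = 0.8275.
Difference = |0.7410 − 0.8275| = 0.0865, i.e. 0.09 to 2 decimal places.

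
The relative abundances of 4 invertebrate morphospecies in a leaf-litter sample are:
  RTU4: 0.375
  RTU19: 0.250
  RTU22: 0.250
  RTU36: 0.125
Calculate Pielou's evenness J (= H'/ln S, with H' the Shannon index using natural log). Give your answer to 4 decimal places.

H' = −Σ pᵢ ln pᵢ = −((-0.367811) + (-0.346574) + (-0.346574) + (-0.259930)) = 1.320888 (working shown to 6 dp, full precision carried).
With S = 4 species, ln S = 1.386294, so J = 1.320888/1.386294 = 0.952820, i.e. 0.9528 to 4 decimal places.

0.9528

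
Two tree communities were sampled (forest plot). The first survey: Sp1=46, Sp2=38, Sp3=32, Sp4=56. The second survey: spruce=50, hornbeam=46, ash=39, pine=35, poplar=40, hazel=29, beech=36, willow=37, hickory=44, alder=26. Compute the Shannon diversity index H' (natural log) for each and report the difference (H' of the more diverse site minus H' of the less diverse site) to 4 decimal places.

The first survey: N=172, proportions 0.267442, 0.22093, 0.186047, 0.325581, giving H' = 1.364535 (working shown to 6 dp, full precision carried).
The second survey: N=382, proportions 0.13089, 0.120419, 0.102094, 0.091623, 0.104712, 0.075916, 0.094241, 0.096859, 0.115183, 0.068063, giving H' = 2.285559.
Difference = |1.364535 − 2.285559| = 0.921024, i.e. 0.9210 to 4 decimal places.

0.9210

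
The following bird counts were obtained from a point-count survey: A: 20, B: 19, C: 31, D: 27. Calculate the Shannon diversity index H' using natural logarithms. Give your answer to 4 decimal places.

1.3654

Total N = 20+19+31+27 = 97, so the proportions are 0.206186, 0.195876, 0.319588, 0.278351 (working shown to 6 dp, full precision carried).
Each pᵢ ln pᵢ term: 0.206186×(-1.578979)=-0.325563, 0.195876×(-1.630272)=-0.319332, 0.319588×(-1.140724)=-0.364561, 0.278351×(-1.278874)=-0.355975.
Sum = -1.365431, so H' = 1.3654.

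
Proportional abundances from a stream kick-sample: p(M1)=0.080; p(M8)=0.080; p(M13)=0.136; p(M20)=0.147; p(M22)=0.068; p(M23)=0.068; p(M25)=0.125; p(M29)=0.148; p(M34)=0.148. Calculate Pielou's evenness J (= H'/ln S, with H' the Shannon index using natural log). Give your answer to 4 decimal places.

0.9778

H' = −Σ pᵢ ln pᵢ = −((-0.202058) + (-0.202058) + (-0.271334) + (-0.281846) + (-0.182801) + (-0.182801) + (-0.259930) + (-0.282760) + (-0.282760)) = 2.148349 (working shown to 6 dp, full precision carried).
With S = 9 species, ln S = 2.197225, so J = 2.148349/2.197225 = 0.977756, i.e. 0.9778 to 4 decimal places.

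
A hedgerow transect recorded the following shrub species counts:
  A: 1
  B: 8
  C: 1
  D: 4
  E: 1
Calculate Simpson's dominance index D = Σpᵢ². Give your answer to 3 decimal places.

Total N = 1+8+1+4+1 = 15, so the proportions are 0.06667, 0.53333, 0.06667, 0.26667, 0.06667 (working shown to 5 dp, full precision carried).
D = 0.06667² + 0.53333² + 0.06667² + 0.26667² + 0.06667² = 0.00444 + 0.28444 + 0.00444 + 0.07111 + 0.00444 = 0.36889.
To 3 decimal places, D = 0.369.

0.369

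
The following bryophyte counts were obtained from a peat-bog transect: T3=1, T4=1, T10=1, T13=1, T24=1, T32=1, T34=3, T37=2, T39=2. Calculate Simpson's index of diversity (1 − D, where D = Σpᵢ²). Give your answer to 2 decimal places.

0.86

Total N = 1+1+1+1+1+1+3+2+2 = 13, so the proportions are 0.0769, 0.0769, 0.0769, 0.0769, 0.0769, 0.0769, 0.2308, 0.1538, 0.1538 (working shown to 4 dp, full precision carried).
D = 0.0769² + 0.0769² + 0.0769² + 0.0769² + 0.0769² + 0.0769² + 0.2308² + 0.1538² + 0.1538² = 0.0059 + 0.0059 + 0.0059 + 0.0059 + 0.0059 + 0.0059 + 0.0533 + 0.0237 + 0.0237 = 0.1361.
So 1 − D = 0.8639, i.e. 0.86 to 2 decimal places.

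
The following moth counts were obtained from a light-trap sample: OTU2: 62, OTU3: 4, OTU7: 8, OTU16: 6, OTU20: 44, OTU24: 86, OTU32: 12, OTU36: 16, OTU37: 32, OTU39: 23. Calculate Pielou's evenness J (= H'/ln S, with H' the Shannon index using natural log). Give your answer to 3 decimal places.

0.843

Total N = 62+4+8+6+44+86+12+16+32+23 = 293, so the proportions are 0.2116, 0.01365, 0.0273, 0.02048, 0.15017, 0.29352, 0.04096, 0.05461, 0.10922, 0.0785 (working shown to 5 dp, full precision carried).
H' = −Σ pᵢ ln pᵢ = −((-0.32863) + (-0.05862) + (-0.09831) + (-0.07963) + (-0.28472) + (-0.35980) + (-0.13086) + (-0.15878) + (-0.24185) + (-0.19975)) = 1.94095.
With S = 10 species, ln S = 2.30259, so J = 1.94095/2.30259 = 0.84294, i.e. 0.843 to 3 decimal places.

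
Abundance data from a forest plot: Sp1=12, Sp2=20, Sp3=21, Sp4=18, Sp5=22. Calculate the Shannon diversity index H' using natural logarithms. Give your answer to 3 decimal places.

1.590

Total N = 12+20+21+18+22 = 93, so the proportions are 0.12903, 0.21505, 0.22581, 0.19355, 0.23656 (working shown to 5 dp, full precision carried).
Each pᵢ ln pᵢ term: 0.12903×(-2.04769)=-0.26422, 0.21505×(-1.53687)=-0.33051, 0.22581×(-1.48808)=-0.33602, 0.19355×(-1.64223)=-0.31785, 0.23656×(-1.44156)=-0.34101.
Sum = -1.58961, so H' = 1.590.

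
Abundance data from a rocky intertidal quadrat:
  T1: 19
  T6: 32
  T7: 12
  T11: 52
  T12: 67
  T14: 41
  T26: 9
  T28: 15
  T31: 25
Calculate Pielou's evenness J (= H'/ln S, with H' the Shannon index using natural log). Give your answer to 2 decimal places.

Total N = 19+32+12+52+67+41+9+15+25 = 272, so the proportions are 0.0699, 0.1176, 0.0441, 0.1912, 0.2463, 0.1507, 0.0331, 0.0551, 0.0919 (working shown to 4 dp, full precision carried).
H' = −Σ pᵢ ln pᵢ = −((-0.1859) + (-0.2518) + (-0.1377) + (-0.3163) + (-0.3451) + (-0.2852) + (-0.1128) + (-0.1598) + (-0.2194)) = 2.0140.
With S = 9 species, ln S = 2.1972, so J = 2.0140/2.1972 = 0.9166, i.e. 0.92 to 2 decimal places.

0.92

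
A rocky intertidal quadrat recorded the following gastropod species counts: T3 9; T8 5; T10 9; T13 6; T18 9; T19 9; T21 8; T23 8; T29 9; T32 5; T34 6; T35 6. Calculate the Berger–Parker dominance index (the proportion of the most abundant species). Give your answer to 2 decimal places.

Total N = 9+5+9+6+9+9+8+8+9+5+6+6 = 89, so the proportions are 0.1011, 0.0562, 0.1011, 0.0674, 0.1011, 0.1011, 0.0899, 0.0899, 0.1011, 0.0562, 0.0674, 0.0674 (working shown to 4 dp, full precision carried).
The largest proportion is 0.1011, i.e. d = 0.10 to 2 decimal places.

0.10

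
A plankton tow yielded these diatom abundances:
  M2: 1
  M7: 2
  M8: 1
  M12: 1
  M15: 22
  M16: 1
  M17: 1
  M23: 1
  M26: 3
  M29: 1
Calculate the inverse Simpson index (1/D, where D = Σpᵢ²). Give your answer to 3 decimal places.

2.294

Total N = 1+2+1+1+22+1+1+1+3+1 = 34, so the proportions are 0.029412, 0.058824, 0.029412, 0.029412, 0.647059, 0.029412, 0.029412, 0.029412, 0.088235, 0.029412 (working shown to 6 dp, full precision carried).
D = 0.029412² + 0.058824² + 0.029412² + 0.029412² + 0.647059² + 0.029412² + 0.029412² + 0.029412² + 0.088235² + 0.029412² = 0.000865 + 0.003460 + 0.000865 + 0.000865 + 0.418685 + 0.000865 + 0.000865 + 0.000865 + 0.007785 + 0.000865 = 0.435986.
So 1/D = 2.29365, i.e. 2.294 to 3 decimal places.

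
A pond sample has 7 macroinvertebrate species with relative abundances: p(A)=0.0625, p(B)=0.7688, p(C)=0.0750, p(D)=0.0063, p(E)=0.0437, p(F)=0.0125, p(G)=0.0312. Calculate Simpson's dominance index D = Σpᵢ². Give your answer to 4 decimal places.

0.6037

D = 0.0625² + 0.7688² + 0.075² + 0.0063² + 0.0437² + 0.0125² + 0.0312² = 0.003906 + 0.591053 + 0.005625 + 0.000040 + 0.001910 + 0.000156 + 0.000973 = 0.603664 (working shown to 6 dp, full precision carried).
To 4 decimal places, D = 0.6037.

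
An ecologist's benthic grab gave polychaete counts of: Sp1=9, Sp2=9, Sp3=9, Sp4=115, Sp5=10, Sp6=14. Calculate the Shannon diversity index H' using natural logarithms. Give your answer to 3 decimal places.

Total N = 9+9+9+115+10+14 = 166, so the proportions are 0.05422, 0.05422, 0.05422, 0.69277, 0.06024, 0.08434 (working shown to 5 dp, full precision carried).
Each pᵢ ln pᵢ term: 0.05422×(-2.91476)=-0.15803, 0.05422×(-2.91476)=-0.15803, 0.05422×(-2.91476)=-0.15803, 0.69277×(-0.36706)=-0.25429, 0.06024×(-2.80940)=-0.16924, 0.08434×(-2.47293)=-0.20856.
Sum = -1.10618, so H' = 1.106.

1.106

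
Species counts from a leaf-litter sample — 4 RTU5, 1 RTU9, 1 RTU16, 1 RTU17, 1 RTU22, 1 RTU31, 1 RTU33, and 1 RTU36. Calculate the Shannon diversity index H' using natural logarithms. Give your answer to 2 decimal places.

1.89

Total N = 4+1+1+1+1+1+1+1 = 11, so the proportions are 0.3636, 0.0909, 0.0909, 0.0909, 0.0909, 0.0909, 0.0909, 0.0909 (working shown to 4 dp, full precision carried).
Each pᵢ ln pᵢ term: 0.3636×(-1.0116)=-0.3679, 0.0909×(-2.3979)=-0.2180, 0.0909×(-2.3979)=-0.2180, 0.0909×(-2.3979)=-0.2180, 0.0909×(-2.3979)=-0.2180, 0.0909×(-2.3979)=-0.2180, 0.0909×(-2.3979)=-0.2180, 0.0909×(-2.3979)=-0.2180.
Sum = -1.8938, so H' = 1.89.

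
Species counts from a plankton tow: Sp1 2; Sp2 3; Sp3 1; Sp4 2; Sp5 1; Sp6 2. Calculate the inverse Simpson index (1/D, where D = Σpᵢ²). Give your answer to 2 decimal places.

Total N = 2+3+1+2+1+2 = 11, so the proportions are 0.181818, 0.272727, 0.090909, 0.181818, 0.090909, 0.181818 (working shown to 6 dp, full precision carried).
D = 0.181818² + 0.272727² + 0.090909² + 0.181818² + 0.090909² + 0.181818² = 0.033058 + 0.074380 + 0.008264 + 0.033058 + 0.008264 + 0.033058 = 0.190083.
So 1/D = 5.2609, i.e. 5.26 to 2 decimal places.

5.26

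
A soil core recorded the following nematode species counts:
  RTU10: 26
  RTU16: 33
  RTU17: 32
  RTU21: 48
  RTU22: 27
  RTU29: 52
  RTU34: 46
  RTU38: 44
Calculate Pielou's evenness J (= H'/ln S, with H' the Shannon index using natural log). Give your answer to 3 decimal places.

0.985

Total N = 26+33+32+48+27+52+46+44 = 308, so the proportions are 0.08442, 0.10714, 0.1039, 0.15584, 0.08766, 0.16883, 0.14935, 0.14286 (working shown to 5 dp, full precision carried).
H' = −Σ pᵢ ln pᵢ = −((-0.20868) + (-0.23931) + (-0.23526) + (-0.28970) + (-0.21339) + (-0.30033) + (-0.28398) + (-0.27799)) = 2.04864.
With S = 8 species, ln S = 2.07944, so J = 2.04864/2.07944 = 0.98519, i.e. 0.985 to 3 decimal places.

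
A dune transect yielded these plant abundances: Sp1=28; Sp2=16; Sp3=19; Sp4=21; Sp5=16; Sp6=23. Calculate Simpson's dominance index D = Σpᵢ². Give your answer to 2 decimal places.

Total N = 28+16+19+21+16+23 = 123, so the proportions are 0.2276, 0.1301, 0.1545, 0.1707, 0.1301, 0.187 (working shown to 4 dp, full precision carried).
D = 0.2276² + 0.1301² + 0.1545² + 0.1707² + 0.1301² + 0.187² = 0.0518 + 0.0169 + 0.0239 + 0.0291 + 0.0169 + 0.0350 = 0.1736.
To 2 decimal places, D = 0.17.

0.17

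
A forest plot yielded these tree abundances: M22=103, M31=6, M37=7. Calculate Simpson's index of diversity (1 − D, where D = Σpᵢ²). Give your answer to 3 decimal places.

0.205

Total N = 103+6+7 = 116, so the proportions are 0.88793, 0.05172, 0.06034 (working shown to 5 dp, full precision carried).
D = 0.88793² + 0.05172² + 0.06034² = 0.78842 + 0.00268 + 0.00364 = 0.79474.
So 1 − D = 0.20526, i.e. 0.205 to 3 decimal places.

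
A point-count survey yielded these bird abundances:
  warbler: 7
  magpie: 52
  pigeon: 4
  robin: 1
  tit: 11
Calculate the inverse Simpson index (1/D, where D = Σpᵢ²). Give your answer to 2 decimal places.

Total N = 7+52+4+1+11 = 75, so the proportions are 0.09333, 0.69333, 0.05333, 0.01333, 0.14667 (working shown to 5 dp, full precision carried).
D = 0.09333² + 0.69333² + 0.05333² + 0.01333² + 0.14667² = 0.00871 + 0.48071 + 0.00284 + 0.00018 + 0.02151 = 0.51396.
So 1/D = 1.9457, i.e. 1.95 to 2 decimal places.

1.95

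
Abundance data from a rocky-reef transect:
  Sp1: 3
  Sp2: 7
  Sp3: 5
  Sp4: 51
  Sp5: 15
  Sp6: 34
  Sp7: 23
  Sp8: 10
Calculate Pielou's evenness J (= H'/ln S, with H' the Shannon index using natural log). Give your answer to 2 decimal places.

Total N = 3+7+5+51+15+34+23+10 = 148, so the proportions are 0.0203, 0.0473, 0.0338, 0.3446, 0.1014, 0.2297, 0.1554, 0.0676 (working shown to 4 dp, full precision carried).
H' = −Σ pᵢ ln pᵢ = −((-0.0790) + (-0.1443) + (-0.1145) + (-0.3671) + (-0.2320) + (-0.3379) + (-0.2893) + (-0.1821)) = 1.7462.
With S = 8 species, ln S = 2.0794, so J = 1.7462/2.0794 = 0.8398, i.e. 0.84 to 2 decimal places.

0.84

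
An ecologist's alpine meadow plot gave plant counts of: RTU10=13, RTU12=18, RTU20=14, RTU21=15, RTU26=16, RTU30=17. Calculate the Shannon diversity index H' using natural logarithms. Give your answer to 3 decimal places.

Total N = 13+18+14+15+16+17 = 93, so the proportions are 0.13978, 0.19355, 0.15054, 0.16129, 0.17204, 0.1828 (working shown to 5 dp, full precision carried).
Each pᵢ ln pᵢ term: 0.13978×(-1.96765)=-0.27505, 0.19355×(-1.64223)=-0.31785, 0.15054×(-1.89354)=-0.28505, 0.16129×(-1.82455)=-0.29428, 0.17204×(-1.76001)=-0.30280, 0.1828×(-1.69939)=-0.31064.
Sum = -1.78567, so H' = 1.786.

1.786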